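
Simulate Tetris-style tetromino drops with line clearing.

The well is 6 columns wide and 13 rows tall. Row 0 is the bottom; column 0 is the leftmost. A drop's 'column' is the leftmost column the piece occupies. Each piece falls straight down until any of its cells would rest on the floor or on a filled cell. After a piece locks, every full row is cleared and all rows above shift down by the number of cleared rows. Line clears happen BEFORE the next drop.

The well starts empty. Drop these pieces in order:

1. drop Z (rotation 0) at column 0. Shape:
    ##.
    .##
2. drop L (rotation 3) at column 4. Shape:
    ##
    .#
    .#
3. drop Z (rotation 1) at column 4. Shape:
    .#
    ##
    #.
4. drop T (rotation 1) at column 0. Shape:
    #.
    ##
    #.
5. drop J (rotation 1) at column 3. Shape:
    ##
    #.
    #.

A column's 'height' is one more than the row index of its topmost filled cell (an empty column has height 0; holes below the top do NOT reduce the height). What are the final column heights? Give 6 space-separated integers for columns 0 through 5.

Answer: 5 4 1 6 6 6

Derivation:
Drop 1: Z rot0 at col 0 lands with bottom-row=0; cleared 0 line(s) (total 0); column heights now [2 2 1 0 0 0], max=2
Drop 2: L rot3 at col 4 lands with bottom-row=0; cleared 0 line(s) (total 0); column heights now [2 2 1 0 3 3], max=3
Drop 3: Z rot1 at col 4 lands with bottom-row=3; cleared 0 line(s) (total 0); column heights now [2 2 1 0 5 6], max=6
Drop 4: T rot1 at col 0 lands with bottom-row=2; cleared 0 line(s) (total 0); column heights now [5 4 1 0 5 6], max=6
Drop 5: J rot1 at col 3 lands with bottom-row=3; cleared 0 line(s) (total 0); column heights now [5 4 1 6 6 6], max=6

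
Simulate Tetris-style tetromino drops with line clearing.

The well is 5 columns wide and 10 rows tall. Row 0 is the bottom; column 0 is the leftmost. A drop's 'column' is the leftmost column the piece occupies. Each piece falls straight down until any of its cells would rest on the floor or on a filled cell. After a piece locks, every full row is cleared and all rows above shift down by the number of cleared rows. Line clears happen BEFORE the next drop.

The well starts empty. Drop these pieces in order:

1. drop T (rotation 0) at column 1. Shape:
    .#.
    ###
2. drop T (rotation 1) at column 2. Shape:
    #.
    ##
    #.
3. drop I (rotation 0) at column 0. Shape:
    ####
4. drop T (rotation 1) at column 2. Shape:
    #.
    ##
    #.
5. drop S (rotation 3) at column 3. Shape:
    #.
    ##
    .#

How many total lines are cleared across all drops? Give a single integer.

Answer: 0

Derivation:
Drop 1: T rot0 at col 1 lands with bottom-row=0; cleared 0 line(s) (total 0); column heights now [0 1 2 1 0], max=2
Drop 2: T rot1 at col 2 lands with bottom-row=2; cleared 0 line(s) (total 0); column heights now [0 1 5 4 0], max=5
Drop 3: I rot0 at col 0 lands with bottom-row=5; cleared 0 line(s) (total 0); column heights now [6 6 6 6 0], max=6
Drop 4: T rot1 at col 2 lands with bottom-row=6; cleared 0 line(s) (total 0); column heights now [6 6 9 8 0], max=9
Drop 5: S rot3 at col 3 lands with bottom-row=7; cleared 0 line(s) (total 0); column heights now [6 6 9 10 9], max=10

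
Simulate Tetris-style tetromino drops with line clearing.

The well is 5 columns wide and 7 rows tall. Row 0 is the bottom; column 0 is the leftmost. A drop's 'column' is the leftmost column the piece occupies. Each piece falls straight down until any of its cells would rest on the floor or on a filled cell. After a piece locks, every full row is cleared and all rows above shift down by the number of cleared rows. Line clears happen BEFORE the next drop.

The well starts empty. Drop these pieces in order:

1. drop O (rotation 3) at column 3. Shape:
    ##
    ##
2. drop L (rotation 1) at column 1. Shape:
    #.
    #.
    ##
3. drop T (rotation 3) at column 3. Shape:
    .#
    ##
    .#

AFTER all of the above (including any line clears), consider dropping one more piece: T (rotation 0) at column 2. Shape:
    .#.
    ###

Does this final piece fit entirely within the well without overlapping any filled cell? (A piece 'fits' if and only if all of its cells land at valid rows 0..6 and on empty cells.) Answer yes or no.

Answer: yes

Derivation:
Drop 1: O rot3 at col 3 lands with bottom-row=0; cleared 0 line(s) (total 0); column heights now [0 0 0 2 2], max=2
Drop 2: L rot1 at col 1 lands with bottom-row=0; cleared 0 line(s) (total 0); column heights now [0 3 1 2 2], max=3
Drop 3: T rot3 at col 3 lands with bottom-row=2; cleared 0 line(s) (total 0); column heights now [0 3 1 4 5], max=5
Test piece T rot0 at col 2 (width 3): heights before test = [0 3 1 4 5]; fits = True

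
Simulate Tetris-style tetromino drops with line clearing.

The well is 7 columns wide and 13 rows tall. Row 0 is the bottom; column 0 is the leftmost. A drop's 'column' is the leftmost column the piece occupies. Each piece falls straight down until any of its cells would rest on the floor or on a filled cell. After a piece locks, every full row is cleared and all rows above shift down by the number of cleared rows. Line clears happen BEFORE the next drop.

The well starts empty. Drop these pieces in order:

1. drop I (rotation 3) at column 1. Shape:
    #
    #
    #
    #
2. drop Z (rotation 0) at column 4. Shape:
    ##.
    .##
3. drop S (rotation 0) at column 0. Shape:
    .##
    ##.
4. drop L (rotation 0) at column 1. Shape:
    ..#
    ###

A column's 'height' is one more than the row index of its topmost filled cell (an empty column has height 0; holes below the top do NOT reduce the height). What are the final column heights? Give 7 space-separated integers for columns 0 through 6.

Drop 1: I rot3 at col 1 lands with bottom-row=0; cleared 0 line(s) (total 0); column heights now [0 4 0 0 0 0 0], max=4
Drop 2: Z rot0 at col 4 lands with bottom-row=0; cleared 0 line(s) (total 0); column heights now [0 4 0 0 2 2 1], max=4
Drop 3: S rot0 at col 0 lands with bottom-row=4; cleared 0 line(s) (total 0); column heights now [5 6 6 0 2 2 1], max=6
Drop 4: L rot0 at col 1 lands with bottom-row=6; cleared 0 line(s) (total 0); column heights now [5 7 7 8 2 2 1], max=8

Answer: 5 7 7 8 2 2 1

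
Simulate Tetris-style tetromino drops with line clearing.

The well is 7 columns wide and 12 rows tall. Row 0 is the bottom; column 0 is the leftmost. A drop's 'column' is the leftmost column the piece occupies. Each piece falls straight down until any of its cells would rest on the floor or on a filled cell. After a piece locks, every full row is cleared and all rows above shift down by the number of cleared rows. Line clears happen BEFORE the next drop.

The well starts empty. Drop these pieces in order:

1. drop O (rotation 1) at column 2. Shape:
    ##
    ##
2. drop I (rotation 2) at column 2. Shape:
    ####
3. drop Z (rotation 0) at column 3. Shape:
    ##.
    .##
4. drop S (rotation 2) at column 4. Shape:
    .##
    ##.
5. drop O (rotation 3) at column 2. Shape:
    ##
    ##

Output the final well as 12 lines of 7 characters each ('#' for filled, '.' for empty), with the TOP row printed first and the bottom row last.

Drop 1: O rot1 at col 2 lands with bottom-row=0; cleared 0 line(s) (total 0); column heights now [0 0 2 2 0 0 0], max=2
Drop 2: I rot2 at col 2 lands with bottom-row=2; cleared 0 line(s) (total 0); column heights now [0 0 3 3 3 3 0], max=3
Drop 3: Z rot0 at col 3 lands with bottom-row=3; cleared 0 line(s) (total 0); column heights now [0 0 3 5 5 4 0], max=5
Drop 4: S rot2 at col 4 lands with bottom-row=5; cleared 0 line(s) (total 0); column heights now [0 0 3 5 6 7 7], max=7
Drop 5: O rot3 at col 2 lands with bottom-row=5; cleared 0 line(s) (total 0); column heights now [0 0 7 7 6 7 7], max=7

Answer: .......
.......
.......
.......
.......
..##.##
..####.
...##..
....##.
..####.
..##...
..##...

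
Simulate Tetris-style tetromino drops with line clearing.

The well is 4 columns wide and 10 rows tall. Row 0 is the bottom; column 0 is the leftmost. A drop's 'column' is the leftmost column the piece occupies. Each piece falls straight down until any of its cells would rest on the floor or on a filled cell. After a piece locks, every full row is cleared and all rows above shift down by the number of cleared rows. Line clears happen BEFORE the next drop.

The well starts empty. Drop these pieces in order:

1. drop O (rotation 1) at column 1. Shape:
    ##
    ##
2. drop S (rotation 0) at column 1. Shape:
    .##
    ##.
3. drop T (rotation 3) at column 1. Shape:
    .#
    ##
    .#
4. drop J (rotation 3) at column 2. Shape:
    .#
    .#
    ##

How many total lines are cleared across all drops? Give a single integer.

Answer: 0

Derivation:
Drop 1: O rot1 at col 1 lands with bottom-row=0; cleared 0 line(s) (total 0); column heights now [0 2 2 0], max=2
Drop 2: S rot0 at col 1 lands with bottom-row=2; cleared 0 line(s) (total 0); column heights now [0 3 4 4], max=4
Drop 3: T rot3 at col 1 lands with bottom-row=4; cleared 0 line(s) (total 0); column heights now [0 6 7 4], max=7
Drop 4: J rot3 at col 2 lands with bottom-row=7; cleared 0 line(s) (total 0); column heights now [0 6 8 10], max=10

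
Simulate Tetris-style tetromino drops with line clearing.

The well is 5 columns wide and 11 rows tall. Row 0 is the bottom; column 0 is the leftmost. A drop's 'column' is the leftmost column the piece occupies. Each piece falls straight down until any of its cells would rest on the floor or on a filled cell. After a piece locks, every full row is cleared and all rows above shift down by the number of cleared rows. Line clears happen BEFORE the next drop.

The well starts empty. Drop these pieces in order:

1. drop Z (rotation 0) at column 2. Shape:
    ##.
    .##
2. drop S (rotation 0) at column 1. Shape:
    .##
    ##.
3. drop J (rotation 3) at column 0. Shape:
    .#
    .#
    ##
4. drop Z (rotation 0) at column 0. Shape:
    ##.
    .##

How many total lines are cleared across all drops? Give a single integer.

Answer: 0

Derivation:
Drop 1: Z rot0 at col 2 lands with bottom-row=0; cleared 0 line(s) (total 0); column heights now [0 0 2 2 1], max=2
Drop 2: S rot0 at col 1 lands with bottom-row=2; cleared 0 line(s) (total 0); column heights now [0 3 4 4 1], max=4
Drop 3: J rot3 at col 0 lands with bottom-row=3; cleared 0 line(s) (total 0); column heights now [4 6 4 4 1], max=6
Drop 4: Z rot0 at col 0 lands with bottom-row=6; cleared 0 line(s) (total 0); column heights now [8 8 7 4 1], max=8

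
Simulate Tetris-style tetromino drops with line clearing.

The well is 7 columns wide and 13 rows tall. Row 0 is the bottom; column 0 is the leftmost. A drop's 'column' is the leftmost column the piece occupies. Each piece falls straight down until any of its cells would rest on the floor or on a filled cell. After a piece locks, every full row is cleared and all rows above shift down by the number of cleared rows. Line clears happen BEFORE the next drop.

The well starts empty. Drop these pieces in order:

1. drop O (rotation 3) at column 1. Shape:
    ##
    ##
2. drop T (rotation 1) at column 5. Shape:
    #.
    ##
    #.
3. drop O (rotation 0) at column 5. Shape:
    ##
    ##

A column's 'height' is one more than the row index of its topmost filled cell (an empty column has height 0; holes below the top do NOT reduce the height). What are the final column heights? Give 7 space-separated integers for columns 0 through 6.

Drop 1: O rot3 at col 1 lands with bottom-row=0; cleared 0 line(s) (total 0); column heights now [0 2 2 0 0 0 0], max=2
Drop 2: T rot1 at col 5 lands with bottom-row=0; cleared 0 line(s) (total 0); column heights now [0 2 2 0 0 3 2], max=3
Drop 3: O rot0 at col 5 lands with bottom-row=3; cleared 0 line(s) (total 0); column heights now [0 2 2 0 0 5 5], max=5

Answer: 0 2 2 0 0 5 5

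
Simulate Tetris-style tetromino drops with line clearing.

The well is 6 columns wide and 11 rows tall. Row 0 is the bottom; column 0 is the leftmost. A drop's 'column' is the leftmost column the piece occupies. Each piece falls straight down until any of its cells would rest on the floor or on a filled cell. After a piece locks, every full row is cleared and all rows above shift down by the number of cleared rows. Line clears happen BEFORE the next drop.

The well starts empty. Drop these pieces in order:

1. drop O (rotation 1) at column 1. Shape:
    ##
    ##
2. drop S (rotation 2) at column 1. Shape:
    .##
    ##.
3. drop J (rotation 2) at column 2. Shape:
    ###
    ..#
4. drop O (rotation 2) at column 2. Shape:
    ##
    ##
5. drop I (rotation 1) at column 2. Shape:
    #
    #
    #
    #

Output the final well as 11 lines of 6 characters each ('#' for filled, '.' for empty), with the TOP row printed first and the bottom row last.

Answer: ..#...
..#...
..#...
..#...
..##..
..##..
..###.
..###.
.##...
.##...
.##...

Derivation:
Drop 1: O rot1 at col 1 lands with bottom-row=0; cleared 0 line(s) (total 0); column heights now [0 2 2 0 0 0], max=2
Drop 2: S rot2 at col 1 lands with bottom-row=2; cleared 0 line(s) (total 0); column heights now [0 3 4 4 0 0], max=4
Drop 3: J rot2 at col 2 lands with bottom-row=3; cleared 0 line(s) (total 0); column heights now [0 3 5 5 5 0], max=5
Drop 4: O rot2 at col 2 lands with bottom-row=5; cleared 0 line(s) (total 0); column heights now [0 3 7 7 5 0], max=7
Drop 5: I rot1 at col 2 lands with bottom-row=7; cleared 0 line(s) (total 0); column heights now [0 3 11 7 5 0], max=11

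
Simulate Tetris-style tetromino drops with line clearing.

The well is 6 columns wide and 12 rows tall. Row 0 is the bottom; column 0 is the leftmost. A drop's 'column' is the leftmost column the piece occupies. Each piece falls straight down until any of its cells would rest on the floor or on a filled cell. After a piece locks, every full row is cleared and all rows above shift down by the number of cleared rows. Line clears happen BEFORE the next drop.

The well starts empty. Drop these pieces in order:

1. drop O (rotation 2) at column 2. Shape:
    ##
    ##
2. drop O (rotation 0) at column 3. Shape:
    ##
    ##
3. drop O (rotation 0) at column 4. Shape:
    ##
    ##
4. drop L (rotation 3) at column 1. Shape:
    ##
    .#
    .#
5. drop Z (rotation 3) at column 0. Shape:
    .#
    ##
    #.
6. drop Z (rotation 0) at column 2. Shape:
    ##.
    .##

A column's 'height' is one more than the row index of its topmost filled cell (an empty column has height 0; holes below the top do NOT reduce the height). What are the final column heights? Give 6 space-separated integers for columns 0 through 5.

Answer: 6 7 8 8 7 6

Derivation:
Drop 1: O rot2 at col 2 lands with bottom-row=0; cleared 0 line(s) (total 0); column heights now [0 0 2 2 0 0], max=2
Drop 2: O rot0 at col 3 lands with bottom-row=2; cleared 0 line(s) (total 0); column heights now [0 0 2 4 4 0], max=4
Drop 3: O rot0 at col 4 lands with bottom-row=4; cleared 0 line(s) (total 0); column heights now [0 0 2 4 6 6], max=6
Drop 4: L rot3 at col 1 lands with bottom-row=2; cleared 0 line(s) (total 0); column heights now [0 5 5 4 6 6], max=6
Drop 5: Z rot3 at col 0 lands with bottom-row=4; cleared 0 line(s) (total 0); column heights now [6 7 5 4 6 6], max=7
Drop 6: Z rot0 at col 2 lands with bottom-row=6; cleared 0 line(s) (total 0); column heights now [6 7 8 8 7 6], max=8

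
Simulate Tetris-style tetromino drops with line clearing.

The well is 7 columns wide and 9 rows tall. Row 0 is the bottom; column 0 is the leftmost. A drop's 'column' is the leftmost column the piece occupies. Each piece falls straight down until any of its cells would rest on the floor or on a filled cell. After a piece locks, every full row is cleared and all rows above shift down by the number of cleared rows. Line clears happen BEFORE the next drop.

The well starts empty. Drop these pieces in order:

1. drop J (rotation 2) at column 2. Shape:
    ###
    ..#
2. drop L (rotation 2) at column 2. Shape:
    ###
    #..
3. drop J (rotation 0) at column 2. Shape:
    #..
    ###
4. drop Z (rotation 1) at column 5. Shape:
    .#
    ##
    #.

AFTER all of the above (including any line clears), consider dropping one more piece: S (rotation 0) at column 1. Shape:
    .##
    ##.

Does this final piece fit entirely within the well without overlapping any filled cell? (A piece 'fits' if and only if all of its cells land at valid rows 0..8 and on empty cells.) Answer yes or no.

Drop 1: J rot2 at col 2 lands with bottom-row=0; cleared 0 line(s) (total 0); column heights now [0 0 2 2 2 0 0], max=2
Drop 2: L rot2 at col 2 lands with bottom-row=2; cleared 0 line(s) (total 0); column heights now [0 0 4 4 4 0 0], max=4
Drop 3: J rot0 at col 2 lands with bottom-row=4; cleared 0 line(s) (total 0); column heights now [0 0 6 5 5 0 0], max=6
Drop 4: Z rot1 at col 5 lands with bottom-row=0; cleared 0 line(s) (total 0); column heights now [0 0 6 5 5 2 3], max=6
Test piece S rot0 at col 1 (width 3): heights before test = [0 0 6 5 5 2 3]; fits = True

Answer: yes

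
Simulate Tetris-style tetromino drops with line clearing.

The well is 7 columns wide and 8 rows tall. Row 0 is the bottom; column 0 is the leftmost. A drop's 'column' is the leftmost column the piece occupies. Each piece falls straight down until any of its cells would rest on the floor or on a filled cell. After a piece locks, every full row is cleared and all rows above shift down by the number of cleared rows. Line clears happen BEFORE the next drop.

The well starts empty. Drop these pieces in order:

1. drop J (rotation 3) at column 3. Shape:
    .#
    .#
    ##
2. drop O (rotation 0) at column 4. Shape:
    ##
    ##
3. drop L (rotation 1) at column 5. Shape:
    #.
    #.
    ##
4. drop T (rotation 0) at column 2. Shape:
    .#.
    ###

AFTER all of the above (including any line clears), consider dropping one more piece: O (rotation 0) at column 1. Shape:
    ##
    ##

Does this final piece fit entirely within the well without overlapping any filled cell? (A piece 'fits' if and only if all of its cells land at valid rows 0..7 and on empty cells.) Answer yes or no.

Answer: yes

Derivation:
Drop 1: J rot3 at col 3 lands with bottom-row=0; cleared 0 line(s) (total 0); column heights now [0 0 0 1 3 0 0], max=3
Drop 2: O rot0 at col 4 lands with bottom-row=3; cleared 0 line(s) (total 0); column heights now [0 0 0 1 5 5 0], max=5
Drop 3: L rot1 at col 5 lands with bottom-row=5; cleared 0 line(s) (total 0); column heights now [0 0 0 1 5 8 6], max=8
Drop 4: T rot0 at col 2 lands with bottom-row=5; cleared 0 line(s) (total 0); column heights now [0 0 6 7 6 8 6], max=8
Test piece O rot0 at col 1 (width 2): heights before test = [0 0 6 7 6 8 6]; fits = True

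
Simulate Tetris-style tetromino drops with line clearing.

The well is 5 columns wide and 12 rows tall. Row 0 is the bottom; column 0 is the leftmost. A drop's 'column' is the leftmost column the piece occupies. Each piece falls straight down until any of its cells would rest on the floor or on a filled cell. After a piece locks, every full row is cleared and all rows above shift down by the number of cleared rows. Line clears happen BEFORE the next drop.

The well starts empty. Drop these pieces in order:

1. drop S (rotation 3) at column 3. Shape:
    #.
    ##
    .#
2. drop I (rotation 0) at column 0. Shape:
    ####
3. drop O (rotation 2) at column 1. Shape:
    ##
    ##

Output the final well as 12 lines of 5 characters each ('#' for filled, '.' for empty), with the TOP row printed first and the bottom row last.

Drop 1: S rot3 at col 3 lands with bottom-row=0; cleared 0 line(s) (total 0); column heights now [0 0 0 3 2], max=3
Drop 2: I rot0 at col 0 lands with bottom-row=3; cleared 0 line(s) (total 0); column heights now [4 4 4 4 2], max=4
Drop 3: O rot2 at col 1 lands with bottom-row=4; cleared 0 line(s) (total 0); column heights now [4 6 6 4 2], max=6

Answer: .....
.....
.....
.....
.....
.....
.##..
.##..
####.
...#.
...##
....#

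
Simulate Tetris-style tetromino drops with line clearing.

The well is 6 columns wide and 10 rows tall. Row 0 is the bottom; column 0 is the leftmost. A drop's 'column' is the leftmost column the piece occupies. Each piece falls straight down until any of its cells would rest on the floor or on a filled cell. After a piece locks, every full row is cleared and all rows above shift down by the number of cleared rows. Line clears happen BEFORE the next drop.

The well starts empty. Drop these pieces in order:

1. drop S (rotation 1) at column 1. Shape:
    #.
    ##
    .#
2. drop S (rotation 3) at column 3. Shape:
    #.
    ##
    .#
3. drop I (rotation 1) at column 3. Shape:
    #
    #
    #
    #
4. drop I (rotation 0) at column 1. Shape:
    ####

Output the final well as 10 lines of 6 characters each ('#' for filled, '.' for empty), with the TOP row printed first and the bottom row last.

Answer: ......
......
.####.
...#..
...#..
...#..
...#..
.#.#..
.####.
..#.#.

Derivation:
Drop 1: S rot1 at col 1 lands with bottom-row=0; cleared 0 line(s) (total 0); column heights now [0 3 2 0 0 0], max=3
Drop 2: S rot3 at col 3 lands with bottom-row=0; cleared 0 line(s) (total 0); column heights now [0 3 2 3 2 0], max=3
Drop 3: I rot1 at col 3 lands with bottom-row=3; cleared 0 line(s) (total 0); column heights now [0 3 2 7 2 0], max=7
Drop 4: I rot0 at col 1 lands with bottom-row=7; cleared 0 line(s) (total 0); column heights now [0 8 8 8 8 0], max=8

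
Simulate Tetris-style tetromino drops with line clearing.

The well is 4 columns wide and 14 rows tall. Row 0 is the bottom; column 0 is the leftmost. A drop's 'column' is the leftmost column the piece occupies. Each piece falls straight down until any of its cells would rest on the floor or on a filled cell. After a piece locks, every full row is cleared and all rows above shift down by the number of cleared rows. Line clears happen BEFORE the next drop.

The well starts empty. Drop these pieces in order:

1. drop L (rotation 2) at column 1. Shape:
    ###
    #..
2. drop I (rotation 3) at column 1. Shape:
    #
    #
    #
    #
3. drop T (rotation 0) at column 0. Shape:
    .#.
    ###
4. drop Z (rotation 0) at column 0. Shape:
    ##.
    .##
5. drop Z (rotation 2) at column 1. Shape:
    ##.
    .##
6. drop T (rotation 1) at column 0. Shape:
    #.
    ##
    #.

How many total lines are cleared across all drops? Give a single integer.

Answer: 1

Derivation:
Drop 1: L rot2 at col 1 lands with bottom-row=0; cleared 0 line(s) (total 0); column heights now [0 2 2 2], max=2
Drop 2: I rot3 at col 1 lands with bottom-row=2; cleared 0 line(s) (total 0); column heights now [0 6 2 2], max=6
Drop 3: T rot0 at col 0 lands with bottom-row=6; cleared 0 line(s) (total 0); column heights now [7 8 7 2], max=8
Drop 4: Z rot0 at col 0 lands with bottom-row=8; cleared 0 line(s) (total 0); column heights now [10 10 9 2], max=10
Drop 5: Z rot2 at col 1 lands with bottom-row=9; cleared 1 line(s) (total 1); column heights now [7 10 10 2], max=10
Drop 6: T rot1 at col 0 lands with bottom-row=9; cleared 0 line(s) (total 1); column heights now [12 11 10 2], max=12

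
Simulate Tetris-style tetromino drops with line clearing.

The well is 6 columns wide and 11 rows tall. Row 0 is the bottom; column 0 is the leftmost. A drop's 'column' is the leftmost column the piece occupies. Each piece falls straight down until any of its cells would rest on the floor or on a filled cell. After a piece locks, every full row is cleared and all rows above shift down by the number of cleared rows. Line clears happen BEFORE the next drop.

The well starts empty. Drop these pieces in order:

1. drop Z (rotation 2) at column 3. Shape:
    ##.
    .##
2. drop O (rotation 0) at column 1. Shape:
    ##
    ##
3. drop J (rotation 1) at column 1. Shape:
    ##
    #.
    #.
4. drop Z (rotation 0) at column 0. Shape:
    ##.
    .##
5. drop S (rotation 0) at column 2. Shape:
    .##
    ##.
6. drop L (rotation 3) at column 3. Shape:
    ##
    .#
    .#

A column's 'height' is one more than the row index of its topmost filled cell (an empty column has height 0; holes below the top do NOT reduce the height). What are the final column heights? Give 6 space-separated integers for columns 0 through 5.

Answer: 7 7 7 11 11 1

Derivation:
Drop 1: Z rot2 at col 3 lands with bottom-row=0; cleared 0 line(s) (total 0); column heights now [0 0 0 2 2 1], max=2
Drop 2: O rot0 at col 1 lands with bottom-row=0; cleared 0 line(s) (total 0); column heights now [0 2 2 2 2 1], max=2
Drop 3: J rot1 at col 1 lands with bottom-row=2; cleared 0 line(s) (total 0); column heights now [0 5 5 2 2 1], max=5
Drop 4: Z rot0 at col 0 lands with bottom-row=5; cleared 0 line(s) (total 0); column heights now [7 7 6 2 2 1], max=7
Drop 5: S rot0 at col 2 lands with bottom-row=6; cleared 0 line(s) (total 0); column heights now [7 7 7 8 8 1], max=8
Drop 6: L rot3 at col 3 lands with bottom-row=8; cleared 0 line(s) (total 0); column heights now [7 7 7 11 11 1], max=11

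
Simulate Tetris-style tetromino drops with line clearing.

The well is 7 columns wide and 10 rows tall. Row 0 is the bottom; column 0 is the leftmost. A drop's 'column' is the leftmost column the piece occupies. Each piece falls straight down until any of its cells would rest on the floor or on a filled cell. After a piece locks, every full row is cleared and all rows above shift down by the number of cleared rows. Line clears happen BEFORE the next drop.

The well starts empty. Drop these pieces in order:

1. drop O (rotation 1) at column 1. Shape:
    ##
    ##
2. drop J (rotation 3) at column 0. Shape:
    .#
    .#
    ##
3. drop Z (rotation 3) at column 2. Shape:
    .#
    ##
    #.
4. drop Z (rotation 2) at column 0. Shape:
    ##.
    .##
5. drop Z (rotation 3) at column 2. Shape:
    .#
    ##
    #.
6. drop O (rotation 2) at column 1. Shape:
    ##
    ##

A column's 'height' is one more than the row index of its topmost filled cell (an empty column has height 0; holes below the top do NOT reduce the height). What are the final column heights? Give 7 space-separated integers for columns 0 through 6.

Answer: 7 10 10 9 0 0 0

Derivation:
Drop 1: O rot1 at col 1 lands with bottom-row=0; cleared 0 line(s) (total 0); column heights now [0 2 2 0 0 0 0], max=2
Drop 2: J rot3 at col 0 lands with bottom-row=2; cleared 0 line(s) (total 0); column heights now [3 5 2 0 0 0 0], max=5
Drop 3: Z rot3 at col 2 lands with bottom-row=2; cleared 0 line(s) (total 0); column heights now [3 5 4 5 0 0 0], max=5
Drop 4: Z rot2 at col 0 lands with bottom-row=5; cleared 0 line(s) (total 0); column heights now [7 7 6 5 0 0 0], max=7
Drop 5: Z rot3 at col 2 lands with bottom-row=6; cleared 0 line(s) (total 0); column heights now [7 7 8 9 0 0 0], max=9
Drop 6: O rot2 at col 1 lands with bottom-row=8; cleared 0 line(s) (total 0); column heights now [7 10 10 9 0 0 0], max=10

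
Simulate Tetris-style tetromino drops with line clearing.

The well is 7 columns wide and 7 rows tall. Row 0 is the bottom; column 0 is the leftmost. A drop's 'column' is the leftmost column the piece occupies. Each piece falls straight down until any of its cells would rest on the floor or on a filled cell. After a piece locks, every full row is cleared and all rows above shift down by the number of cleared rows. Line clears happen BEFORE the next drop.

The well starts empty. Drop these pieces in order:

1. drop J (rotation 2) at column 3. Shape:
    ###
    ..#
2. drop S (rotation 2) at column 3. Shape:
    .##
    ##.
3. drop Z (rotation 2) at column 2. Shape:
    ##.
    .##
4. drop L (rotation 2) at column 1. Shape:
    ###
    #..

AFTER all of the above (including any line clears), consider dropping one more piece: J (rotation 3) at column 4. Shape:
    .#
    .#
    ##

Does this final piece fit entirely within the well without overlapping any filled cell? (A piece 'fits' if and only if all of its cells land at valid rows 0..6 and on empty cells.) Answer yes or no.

Drop 1: J rot2 at col 3 lands with bottom-row=0; cleared 0 line(s) (total 0); column heights now [0 0 0 2 2 2 0], max=2
Drop 2: S rot2 at col 3 lands with bottom-row=2; cleared 0 line(s) (total 0); column heights now [0 0 0 3 4 4 0], max=4
Drop 3: Z rot2 at col 2 lands with bottom-row=4; cleared 0 line(s) (total 0); column heights now [0 0 6 6 5 4 0], max=6
Drop 4: L rot2 at col 1 lands with bottom-row=5; cleared 0 line(s) (total 0); column heights now [0 7 7 7 5 4 0], max=7
Test piece J rot3 at col 4 (width 2): heights before test = [0 7 7 7 5 4 0]; fits = False

Answer: no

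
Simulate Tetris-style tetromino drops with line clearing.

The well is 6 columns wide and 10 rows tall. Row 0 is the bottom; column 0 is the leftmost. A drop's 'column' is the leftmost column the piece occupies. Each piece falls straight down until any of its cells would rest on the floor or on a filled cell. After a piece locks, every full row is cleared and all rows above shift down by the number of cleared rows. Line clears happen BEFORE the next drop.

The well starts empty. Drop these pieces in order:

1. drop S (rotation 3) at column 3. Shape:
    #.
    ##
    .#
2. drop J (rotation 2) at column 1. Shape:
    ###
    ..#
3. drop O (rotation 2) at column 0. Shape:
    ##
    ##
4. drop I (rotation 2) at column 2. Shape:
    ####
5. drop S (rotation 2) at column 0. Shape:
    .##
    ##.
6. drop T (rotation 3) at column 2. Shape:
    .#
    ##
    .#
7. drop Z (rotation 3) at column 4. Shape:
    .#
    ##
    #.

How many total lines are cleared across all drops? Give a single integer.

Answer: 1

Derivation:
Drop 1: S rot3 at col 3 lands with bottom-row=0; cleared 0 line(s) (total 0); column heights now [0 0 0 3 2 0], max=3
Drop 2: J rot2 at col 1 lands with bottom-row=3; cleared 0 line(s) (total 0); column heights now [0 5 5 5 2 0], max=5
Drop 3: O rot2 at col 0 lands with bottom-row=5; cleared 0 line(s) (total 0); column heights now [7 7 5 5 2 0], max=7
Drop 4: I rot2 at col 2 lands with bottom-row=5; cleared 1 line(s) (total 1); column heights now [6 6 5 5 2 0], max=6
Drop 5: S rot2 at col 0 lands with bottom-row=6; cleared 0 line(s) (total 1); column heights now [7 8 8 5 2 0], max=8
Drop 6: T rot3 at col 2 lands with bottom-row=7; cleared 0 line(s) (total 1); column heights now [7 8 9 10 2 0], max=10
Drop 7: Z rot3 at col 4 lands with bottom-row=2; cleared 0 line(s) (total 1); column heights now [7 8 9 10 4 5], max=10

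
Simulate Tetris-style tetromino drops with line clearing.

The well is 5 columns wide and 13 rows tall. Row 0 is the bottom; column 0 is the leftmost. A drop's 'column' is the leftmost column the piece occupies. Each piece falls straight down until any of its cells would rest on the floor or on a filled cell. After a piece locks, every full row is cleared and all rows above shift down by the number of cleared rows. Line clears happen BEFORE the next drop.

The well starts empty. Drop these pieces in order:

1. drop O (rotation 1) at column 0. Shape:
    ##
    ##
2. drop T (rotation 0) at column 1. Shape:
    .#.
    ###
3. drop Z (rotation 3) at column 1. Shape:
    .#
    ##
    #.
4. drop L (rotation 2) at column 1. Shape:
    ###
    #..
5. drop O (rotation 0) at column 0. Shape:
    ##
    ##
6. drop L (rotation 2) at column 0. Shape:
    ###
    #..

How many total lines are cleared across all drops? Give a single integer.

Drop 1: O rot1 at col 0 lands with bottom-row=0; cleared 0 line(s) (total 0); column heights now [2 2 0 0 0], max=2
Drop 2: T rot0 at col 1 lands with bottom-row=2; cleared 0 line(s) (total 0); column heights now [2 3 4 3 0], max=4
Drop 3: Z rot3 at col 1 lands with bottom-row=3; cleared 0 line(s) (total 0); column heights now [2 5 6 3 0], max=6
Drop 4: L rot2 at col 1 lands with bottom-row=5; cleared 0 line(s) (total 0); column heights now [2 7 7 7 0], max=7
Drop 5: O rot0 at col 0 lands with bottom-row=7; cleared 0 line(s) (total 0); column heights now [9 9 7 7 0], max=9
Drop 6: L rot2 at col 0 lands with bottom-row=9; cleared 0 line(s) (total 0); column heights now [11 11 11 7 0], max=11

Answer: 0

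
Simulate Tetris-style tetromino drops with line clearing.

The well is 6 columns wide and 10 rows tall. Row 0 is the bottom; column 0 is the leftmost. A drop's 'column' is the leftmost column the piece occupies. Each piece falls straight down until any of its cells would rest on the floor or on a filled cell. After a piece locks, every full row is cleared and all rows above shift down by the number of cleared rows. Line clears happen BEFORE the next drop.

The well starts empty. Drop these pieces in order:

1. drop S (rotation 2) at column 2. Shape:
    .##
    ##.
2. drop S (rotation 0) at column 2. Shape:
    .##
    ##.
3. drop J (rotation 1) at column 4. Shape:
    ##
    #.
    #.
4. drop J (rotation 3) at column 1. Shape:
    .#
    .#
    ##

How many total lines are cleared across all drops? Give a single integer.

Drop 1: S rot2 at col 2 lands with bottom-row=0; cleared 0 line(s) (total 0); column heights now [0 0 1 2 2 0], max=2
Drop 2: S rot0 at col 2 lands with bottom-row=2; cleared 0 line(s) (total 0); column heights now [0 0 3 4 4 0], max=4
Drop 3: J rot1 at col 4 lands with bottom-row=4; cleared 0 line(s) (total 0); column heights now [0 0 3 4 7 7], max=7
Drop 4: J rot3 at col 1 lands with bottom-row=3; cleared 0 line(s) (total 0); column heights now [0 4 6 4 7 7], max=7

Answer: 0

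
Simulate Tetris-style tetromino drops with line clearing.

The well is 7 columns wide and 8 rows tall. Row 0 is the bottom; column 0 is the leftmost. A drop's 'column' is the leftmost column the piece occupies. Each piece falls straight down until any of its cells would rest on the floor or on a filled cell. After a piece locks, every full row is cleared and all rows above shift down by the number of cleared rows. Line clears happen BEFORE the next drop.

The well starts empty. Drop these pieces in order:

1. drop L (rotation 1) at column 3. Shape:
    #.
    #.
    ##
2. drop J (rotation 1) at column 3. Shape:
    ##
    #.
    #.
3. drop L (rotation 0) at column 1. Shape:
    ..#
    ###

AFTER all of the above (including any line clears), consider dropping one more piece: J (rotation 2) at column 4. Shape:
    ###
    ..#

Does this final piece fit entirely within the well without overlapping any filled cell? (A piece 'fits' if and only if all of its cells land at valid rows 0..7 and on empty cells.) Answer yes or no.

Answer: yes

Derivation:
Drop 1: L rot1 at col 3 lands with bottom-row=0; cleared 0 line(s) (total 0); column heights now [0 0 0 3 1 0 0], max=3
Drop 2: J rot1 at col 3 lands with bottom-row=3; cleared 0 line(s) (total 0); column heights now [0 0 0 6 6 0 0], max=6
Drop 3: L rot0 at col 1 lands with bottom-row=6; cleared 0 line(s) (total 0); column heights now [0 7 7 8 6 0 0], max=8
Test piece J rot2 at col 4 (width 3): heights before test = [0 7 7 8 6 0 0]; fits = True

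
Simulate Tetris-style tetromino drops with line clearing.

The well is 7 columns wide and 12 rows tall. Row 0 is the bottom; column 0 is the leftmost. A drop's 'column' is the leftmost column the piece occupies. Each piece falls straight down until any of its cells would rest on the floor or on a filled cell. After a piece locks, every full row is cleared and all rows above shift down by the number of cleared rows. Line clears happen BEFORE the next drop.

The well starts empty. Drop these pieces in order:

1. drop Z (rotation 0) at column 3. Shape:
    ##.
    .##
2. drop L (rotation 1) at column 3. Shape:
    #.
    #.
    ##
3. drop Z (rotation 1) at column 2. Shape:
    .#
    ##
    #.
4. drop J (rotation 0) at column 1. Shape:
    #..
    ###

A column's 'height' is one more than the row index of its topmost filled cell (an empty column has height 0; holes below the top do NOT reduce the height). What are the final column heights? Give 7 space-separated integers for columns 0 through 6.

Drop 1: Z rot0 at col 3 lands with bottom-row=0; cleared 0 line(s) (total 0); column heights now [0 0 0 2 2 1 0], max=2
Drop 2: L rot1 at col 3 lands with bottom-row=2; cleared 0 line(s) (total 0); column heights now [0 0 0 5 3 1 0], max=5
Drop 3: Z rot1 at col 2 lands with bottom-row=4; cleared 0 line(s) (total 0); column heights now [0 0 6 7 3 1 0], max=7
Drop 4: J rot0 at col 1 lands with bottom-row=7; cleared 0 line(s) (total 0); column heights now [0 9 8 8 3 1 0], max=9

Answer: 0 9 8 8 3 1 0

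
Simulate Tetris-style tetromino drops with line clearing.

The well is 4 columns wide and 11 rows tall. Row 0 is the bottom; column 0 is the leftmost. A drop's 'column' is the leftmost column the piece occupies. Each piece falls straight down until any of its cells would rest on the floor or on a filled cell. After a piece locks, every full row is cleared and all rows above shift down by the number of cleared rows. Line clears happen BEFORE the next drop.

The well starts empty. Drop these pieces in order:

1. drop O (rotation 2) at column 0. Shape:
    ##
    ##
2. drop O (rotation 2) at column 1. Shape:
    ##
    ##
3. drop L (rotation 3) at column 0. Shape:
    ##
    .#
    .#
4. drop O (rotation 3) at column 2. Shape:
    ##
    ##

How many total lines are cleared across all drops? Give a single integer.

Drop 1: O rot2 at col 0 lands with bottom-row=0; cleared 0 line(s) (total 0); column heights now [2 2 0 0], max=2
Drop 2: O rot2 at col 1 lands with bottom-row=2; cleared 0 line(s) (total 0); column heights now [2 4 4 0], max=4
Drop 3: L rot3 at col 0 lands with bottom-row=4; cleared 0 line(s) (total 0); column heights now [7 7 4 0], max=7
Drop 4: O rot3 at col 2 lands with bottom-row=4; cleared 0 line(s) (total 0); column heights now [7 7 6 6], max=7

Answer: 0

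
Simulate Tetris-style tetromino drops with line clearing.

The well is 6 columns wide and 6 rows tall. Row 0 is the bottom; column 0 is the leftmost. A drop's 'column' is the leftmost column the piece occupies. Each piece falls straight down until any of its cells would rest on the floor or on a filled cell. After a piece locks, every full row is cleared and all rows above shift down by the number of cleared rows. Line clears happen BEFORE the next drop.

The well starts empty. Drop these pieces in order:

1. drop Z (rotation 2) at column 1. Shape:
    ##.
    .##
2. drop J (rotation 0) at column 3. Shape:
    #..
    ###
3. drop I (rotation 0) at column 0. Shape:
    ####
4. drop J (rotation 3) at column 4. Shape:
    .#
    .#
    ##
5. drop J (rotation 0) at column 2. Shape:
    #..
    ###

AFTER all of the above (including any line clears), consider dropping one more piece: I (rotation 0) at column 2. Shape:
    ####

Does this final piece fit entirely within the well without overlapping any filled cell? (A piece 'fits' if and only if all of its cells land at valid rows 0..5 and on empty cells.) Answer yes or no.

Answer: no

Derivation:
Drop 1: Z rot2 at col 1 lands with bottom-row=0; cleared 0 line(s) (total 0); column heights now [0 2 2 1 0 0], max=2
Drop 2: J rot0 at col 3 lands with bottom-row=1; cleared 0 line(s) (total 0); column heights now [0 2 2 3 2 2], max=3
Drop 3: I rot0 at col 0 lands with bottom-row=3; cleared 0 line(s) (total 0); column heights now [4 4 4 4 2 2], max=4
Drop 4: J rot3 at col 4 lands with bottom-row=2; cleared 0 line(s) (total 0); column heights now [4 4 4 4 3 5], max=5
Drop 5: J rot0 at col 2 lands with bottom-row=4; cleared 0 line(s) (total 0); column heights now [4 4 6 5 5 5], max=6
Test piece I rot0 at col 2 (width 4): heights before test = [4 4 6 5 5 5]; fits = False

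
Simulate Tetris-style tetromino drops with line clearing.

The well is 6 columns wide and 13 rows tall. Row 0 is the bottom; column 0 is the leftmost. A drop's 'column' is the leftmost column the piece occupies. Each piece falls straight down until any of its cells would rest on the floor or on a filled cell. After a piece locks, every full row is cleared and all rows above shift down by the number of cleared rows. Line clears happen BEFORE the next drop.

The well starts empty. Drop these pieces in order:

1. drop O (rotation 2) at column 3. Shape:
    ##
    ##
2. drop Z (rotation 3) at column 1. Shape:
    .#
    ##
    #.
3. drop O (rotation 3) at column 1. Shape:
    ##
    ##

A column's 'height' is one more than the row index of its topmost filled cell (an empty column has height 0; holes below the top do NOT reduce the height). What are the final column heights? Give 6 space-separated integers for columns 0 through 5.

Drop 1: O rot2 at col 3 lands with bottom-row=0; cleared 0 line(s) (total 0); column heights now [0 0 0 2 2 0], max=2
Drop 2: Z rot3 at col 1 lands with bottom-row=0; cleared 0 line(s) (total 0); column heights now [0 2 3 2 2 0], max=3
Drop 3: O rot3 at col 1 lands with bottom-row=3; cleared 0 line(s) (total 0); column heights now [0 5 5 2 2 0], max=5

Answer: 0 5 5 2 2 0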